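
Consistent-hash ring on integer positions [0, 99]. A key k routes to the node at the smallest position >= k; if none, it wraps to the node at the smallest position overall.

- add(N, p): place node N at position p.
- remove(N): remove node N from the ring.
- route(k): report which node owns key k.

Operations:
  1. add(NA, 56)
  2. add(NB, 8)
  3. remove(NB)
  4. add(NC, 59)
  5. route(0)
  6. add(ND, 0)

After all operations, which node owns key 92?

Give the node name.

Answer: ND

Derivation:
Op 1: add NA@56 -> ring=[56:NA]
Op 2: add NB@8 -> ring=[8:NB,56:NA]
Op 3: remove NB -> ring=[56:NA]
Op 4: add NC@59 -> ring=[56:NA,59:NC]
Op 5: route key 0: smallest pos >= 0 is 56 -> NA
Op 6: add ND@0 -> ring=[0:ND,56:NA,59:NC]
Final route key 92: none >= 92, wrap to smallest pos 0 -> ND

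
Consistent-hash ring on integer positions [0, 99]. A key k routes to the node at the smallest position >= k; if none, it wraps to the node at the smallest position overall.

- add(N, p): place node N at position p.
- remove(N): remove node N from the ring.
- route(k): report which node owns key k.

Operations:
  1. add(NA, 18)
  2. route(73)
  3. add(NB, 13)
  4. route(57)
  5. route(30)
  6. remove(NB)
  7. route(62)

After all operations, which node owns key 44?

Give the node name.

Answer: NA

Derivation:
Op 1: add NA@18 -> ring=[18:NA]
Op 2: route key 73: none >= 73, wrap to smallest pos 18 -> NA
Op 3: add NB@13 -> ring=[13:NB,18:NA]
Op 4: route key 57: none >= 57, wrap to smallest pos 13 -> NB
Op 5: route key 30: none >= 30, wrap to smallest pos 13 -> NB
Op 6: remove NB -> ring=[18:NA]
Op 7: route key 62: none >= 62, wrap to smallest pos 18 -> NA
Final route key 44: none >= 44, wrap to smallest pos 18 -> NA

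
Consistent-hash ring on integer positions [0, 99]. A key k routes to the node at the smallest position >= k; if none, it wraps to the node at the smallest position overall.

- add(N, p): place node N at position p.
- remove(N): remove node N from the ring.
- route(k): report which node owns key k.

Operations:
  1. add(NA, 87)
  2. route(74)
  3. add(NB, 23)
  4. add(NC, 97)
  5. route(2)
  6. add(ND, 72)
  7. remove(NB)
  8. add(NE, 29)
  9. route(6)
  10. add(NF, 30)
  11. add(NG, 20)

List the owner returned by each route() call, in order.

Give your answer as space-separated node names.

Op 1: add NA@87 -> ring=[87:NA]
Op 2: route key 74: smallest pos >= 74 is 87 -> NA
Op 3: add NB@23 -> ring=[23:NB,87:NA]
Op 4: add NC@97 -> ring=[23:NB,87:NA,97:NC]
Op 5: route key 2: smallest pos >= 2 is 23 -> NB
Op 6: add ND@72 -> ring=[23:NB,72:ND,87:NA,97:NC]
Op 7: remove NB -> ring=[72:ND,87:NA,97:NC]
Op 8: add NE@29 -> ring=[29:NE,72:ND,87:NA,97:NC]
Op 9: route key 6: smallest pos >= 6 is 29 -> NE
Op 10: add NF@30 -> ring=[29:NE,30:NF,72:ND,87:NA,97:NC]
Op 11: add NG@20 -> ring=[20:NG,29:NE,30:NF,72:ND,87:NA,97:NC]

Answer: NA NB NE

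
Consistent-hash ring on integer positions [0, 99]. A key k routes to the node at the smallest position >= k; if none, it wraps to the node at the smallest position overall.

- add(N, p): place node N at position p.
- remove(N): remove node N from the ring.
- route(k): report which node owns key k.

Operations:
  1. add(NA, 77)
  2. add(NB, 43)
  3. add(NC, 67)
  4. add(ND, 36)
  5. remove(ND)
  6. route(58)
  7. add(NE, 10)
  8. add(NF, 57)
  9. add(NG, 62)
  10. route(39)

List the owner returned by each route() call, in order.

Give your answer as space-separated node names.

Answer: NC NB

Derivation:
Op 1: add NA@77 -> ring=[77:NA]
Op 2: add NB@43 -> ring=[43:NB,77:NA]
Op 3: add NC@67 -> ring=[43:NB,67:NC,77:NA]
Op 4: add ND@36 -> ring=[36:ND,43:NB,67:NC,77:NA]
Op 5: remove ND -> ring=[43:NB,67:NC,77:NA]
Op 6: route key 58: smallest pos >= 58 is 67 -> NC
Op 7: add NE@10 -> ring=[10:NE,43:NB,67:NC,77:NA]
Op 8: add NF@57 -> ring=[10:NE,43:NB,57:NF,67:NC,77:NA]
Op 9: add NG@62 -> ring=[10:NE,43:NB,57:NF,62:NG,67:NC,77:NA]
Op 10: route key 39: smallest pos >= 39 is 43 -> NB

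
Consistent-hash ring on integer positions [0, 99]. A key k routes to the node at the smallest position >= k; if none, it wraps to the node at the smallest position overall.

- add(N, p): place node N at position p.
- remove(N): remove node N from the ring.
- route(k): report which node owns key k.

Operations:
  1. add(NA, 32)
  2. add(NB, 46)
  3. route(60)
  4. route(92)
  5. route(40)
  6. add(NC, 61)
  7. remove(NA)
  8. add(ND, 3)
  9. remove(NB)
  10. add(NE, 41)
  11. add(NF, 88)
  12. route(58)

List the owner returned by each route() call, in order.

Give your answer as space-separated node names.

Op 1: add NA@32 -> ring=[32:NA]
Op 2: add NB@46 -> ring=[32:NA,46:NB]
Op 3: route key 60: none >= 60, wrap to smallest pos 32 -> NA
Op 4: route key 92: none >= 92, wrap to smallest pos 32 -> NA
Op 5: route key 40: smallest pos >= 40 is 46 -> NB
Op 6: add NC@61 -> ring=[32:NA,46:NB,61:NC]
Op 7: remove NA -> ring=[46:NB,61:NC]
Op 8: add ND@3 -> ring=[3:ND,46:NB,61:NC]
Op 9: remove NB -> ring=[3:ND,61:NC]
Op 10: add NE@41 -> ring=[3:ND,41:NE,61:NC]
Op 11: add NF@88 -> ring=[3:ND,41:NE,61:NC,88:NF]
Op 12: route key 58: smallest pos >= 58 is 61 -> NC

Answer: NA NA NB NC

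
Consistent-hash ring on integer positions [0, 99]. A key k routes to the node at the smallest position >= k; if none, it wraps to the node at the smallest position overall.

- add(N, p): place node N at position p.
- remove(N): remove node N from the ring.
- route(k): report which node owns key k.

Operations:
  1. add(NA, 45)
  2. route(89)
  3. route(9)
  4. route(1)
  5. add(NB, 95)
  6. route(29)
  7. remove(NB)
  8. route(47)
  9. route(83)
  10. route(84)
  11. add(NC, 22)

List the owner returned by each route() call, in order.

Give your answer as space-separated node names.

Answer: NA NA NA NA NA NA NA

Derivation:
Op 1: add NA@45 -> ring=[45:NA]
Op 2: route key 89: none >= 89, wrap to smallest pos 45 -> NA
Op 3: route key 9: smallest pos >= 9 is 45 -> NA
Op 4: route key 1: smallest pos >= 1 is 45 -> NA
Op 5: add NB@95 -> ring=[45:NA,95:NB]
Op 6: route key 29: smallest pos >= 29 is 45 -> NA
Op 7: remove NB -> ring=[45:NA]
Op 8: route key 47: none >= 47, wrap to smallest pos 45 -> NA
Op 9: route key 83: none >= 83, wrap to smallest pos 45 -> NA
Op 10: route key 84: none >= 84, wrap to smallest pos 45 -> NA
Op 11: add NC@22 -> ring=[22:NC,45:NA]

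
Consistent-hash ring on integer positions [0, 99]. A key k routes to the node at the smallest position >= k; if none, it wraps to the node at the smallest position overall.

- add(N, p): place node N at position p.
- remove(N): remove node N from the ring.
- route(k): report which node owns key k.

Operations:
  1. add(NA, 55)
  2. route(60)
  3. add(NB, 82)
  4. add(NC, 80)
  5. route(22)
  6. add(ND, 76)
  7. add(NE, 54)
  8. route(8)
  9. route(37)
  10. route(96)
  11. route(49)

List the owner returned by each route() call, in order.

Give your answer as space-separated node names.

Op 1: add NA@55 -> ring=[55:NA]
Op 2: route key 60: none >= 60, wrap to smallest pos 55 -> NA
Op 3: add NB@82 -> ring=[55:NA,82:NB]
Op 4: add NC@80 -> ring=[55:NA,80:NC,82:NB]
Op 5: route key 22: smallest pos >= 22 is 55 -> NA
Op 6: add ND@76 -> ring=[55:NA,76:ND,80:NC,82:NB]
Op 7: add NE@54 -> ring=[54:NE,55:NA,76:ND,80:NC,82:NB]
Op 8: route key 8: smallest pos >= 8 is 54 -> NE
Op 9: route key 37: smallest pos >= 37 is 54 -> NE
Op 10: route key 96: none >= 96, wrap to smallest pos 54 -> NE
Op 11: route key 49: smallest pos >= 49 is 54 -> NE

Answer: NA NA NE NE NE NE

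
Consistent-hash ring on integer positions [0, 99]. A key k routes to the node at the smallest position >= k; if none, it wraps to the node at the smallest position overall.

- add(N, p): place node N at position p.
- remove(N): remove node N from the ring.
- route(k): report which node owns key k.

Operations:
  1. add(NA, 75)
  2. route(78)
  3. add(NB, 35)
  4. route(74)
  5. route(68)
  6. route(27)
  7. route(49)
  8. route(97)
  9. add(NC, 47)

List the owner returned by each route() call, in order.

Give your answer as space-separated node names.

Op 1: add NA@75 -> ring=[75:NA]
Op 2: route key 78: none >= 78, wrap to smallest pos 75 -> NA
Op 3: add NB@35 -> ring=[35:NB,75:NA]
Op 4: route key 74: smallest pos >= 74 is 75 -> NA
Op 5: route key 68: smallest pos >= 68 is 75 -> NA
Op 6: route key 27: smallest pos >= 27 is 35 -> NB
Op 7: route key 49: smallest pos >= 49 is 75 -> NA
Op 8: route key 97: none >= 97, wrap to smallest pos 35 -> NB
Op 9: add NC@47 -> ring=[35:NB,47:NC,75:NA]

Answer: NA NA NA NB NA NB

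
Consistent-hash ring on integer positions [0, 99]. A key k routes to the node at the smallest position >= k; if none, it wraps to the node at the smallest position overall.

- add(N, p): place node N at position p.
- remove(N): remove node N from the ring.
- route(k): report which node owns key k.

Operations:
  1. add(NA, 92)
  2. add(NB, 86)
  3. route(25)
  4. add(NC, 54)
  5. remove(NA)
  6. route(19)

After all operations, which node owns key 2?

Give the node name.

Answer: NC

Derivation:
Op 1: add NA@92 -> ring=[92:NA]
Op 2: add NB@86 -> ring=[86:NB,92:NA]
Op 3: route key 25: smallest pos >= 25 is 86 -> NB
Op 4: add NC@54 -> ring=[54:NC,86:NB,92:NA]
Op 5: remove NA -> ring=[54:NC,86:NB]
Op 6: route key 19: smallest pos >= 19 is 54 -> NC
Final route key 2: smallest pos >= 2 is 54 -> NC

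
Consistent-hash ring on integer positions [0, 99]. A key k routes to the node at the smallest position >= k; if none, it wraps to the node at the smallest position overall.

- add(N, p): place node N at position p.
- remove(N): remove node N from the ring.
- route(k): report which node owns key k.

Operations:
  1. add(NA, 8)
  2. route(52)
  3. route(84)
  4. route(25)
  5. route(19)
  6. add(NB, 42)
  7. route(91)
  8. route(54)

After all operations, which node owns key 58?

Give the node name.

Answer: NA

Derivation:
Op 1: add NA@8 -> ring=[8:NA]
Op 2: route key 52: none >= 52, wrap to smallest pos 8 -> NA
Op 3: route key 84: none >= 84, wrap to smallest pos 8 -> NA
Op 4: route key 25: none >= 25, wrap to smallest pos 8 -> NA
Op 5: route key 19: none >= 19, wrap to smallest pos 8 -> NA
Op 6: add NB@42 -> ring=[8:NA,42:NB]
Op 7: route key 91: none >= 91, wrap to smallest pos 8 -> NA
Op 8: route key 54: none >= 54, wrap to smallest pos 8 -> NA
Final route key 58: none >= 58, wrap to smallest pos 8 -> NA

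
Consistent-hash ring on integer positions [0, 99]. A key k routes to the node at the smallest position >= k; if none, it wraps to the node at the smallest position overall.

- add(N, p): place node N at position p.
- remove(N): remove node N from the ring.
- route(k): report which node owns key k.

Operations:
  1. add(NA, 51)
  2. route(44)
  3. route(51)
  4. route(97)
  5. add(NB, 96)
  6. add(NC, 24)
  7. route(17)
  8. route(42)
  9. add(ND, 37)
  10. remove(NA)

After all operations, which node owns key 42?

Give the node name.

Op 1: add NA@51 -> ring=[51:NA]
Op 2: route key 44: smallest pos >= 44 is 51 -> NA
Op 3: route key 51: smallest pos >= 51 is 51 -> NA
Op 4: route key 97: none >= 97, wrap to smallest pos 51 -> NA
Op 5: add NB@96 -> ring=[51:NA,96:NB]
Op 6: add NC@24 -> ring=[24:NC,51:NA,96:NB]
Op 7: route key 17: smallest pos >= 17 is 24 -> NC
Op 8: route key 42: smallest pos >= 42 is 51 -> NA
Op 9: add ND@37 -> ring=[24:NC,37:ND,51:NA,96:NB]
Op 10: remove NA -> ring=[24:NC,37:ND,96:NB]
Final route key 42: smallest pos >= 42 is 96 -> NB

Answer: NB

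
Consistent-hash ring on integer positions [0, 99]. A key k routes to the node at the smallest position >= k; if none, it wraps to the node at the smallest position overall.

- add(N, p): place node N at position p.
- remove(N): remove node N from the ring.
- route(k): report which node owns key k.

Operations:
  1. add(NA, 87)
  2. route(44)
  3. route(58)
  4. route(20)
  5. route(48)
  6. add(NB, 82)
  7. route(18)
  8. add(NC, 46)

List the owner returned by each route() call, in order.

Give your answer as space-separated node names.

Answer: NA NA NA NA NB

Derivation:
Op 1: add NA@87 -> ring=[87:NA]
Op 2: route key 44: smallest pos >= 44 is 87 -> NA
Op 3: route key 58: smallest pos >= 58 is 87 -> NA
Op 4: route key 20: smallest pos >= 20 is 87 -> NA
Op 5: route key 48: smallest pos >= 48 is 87 -> NA
Op 6: add NB@82 -> ring=[82:NB,87:NA]
Op 7: route key 18: smallest pos >= 18 is 82 -> NB
Op 8: add NC@46 -> ring=[46:NC,82:NB,87:NA]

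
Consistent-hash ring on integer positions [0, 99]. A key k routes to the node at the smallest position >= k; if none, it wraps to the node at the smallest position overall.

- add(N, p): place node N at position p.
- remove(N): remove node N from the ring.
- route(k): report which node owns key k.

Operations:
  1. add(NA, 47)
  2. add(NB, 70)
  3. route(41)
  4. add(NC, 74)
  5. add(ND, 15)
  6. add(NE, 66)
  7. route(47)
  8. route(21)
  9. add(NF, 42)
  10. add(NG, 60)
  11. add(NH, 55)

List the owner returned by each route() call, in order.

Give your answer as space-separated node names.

Op 1: add NA@47 -> ring=[47:NA]
Op 2: add NB@70 -> ring=[47:NA,70:NB]
Op 3: route key 41: smallest pos >= 41 is 47 -> NA
Op 4: add NC@74 -> ring=[47:NA,70:NB,74:NC]
Op 5: add ND@15 -> ring=[15:ND,47:NA,70:NB,74:NC]
Op 6: add NE@66 -> ring=[15:ND,47:NA,66:NE,70:NB,74:NC]
Op 7: route key 47: smallest pos >= 47 is 47 -> NA
Op 8: route key 21: smallest pos >= 21 is 47 -> NA
Op 9: add NF@42 -> ring=[15:ND,42:NF,47:NA,66:NE,70:NB,74:NC]
Op 10: add NG@60 -> ring=[15:ND,42:NF,47:NA,60:NG,66:NE,70:NB,74:NC]
Op 11: add NH@55 -> ring=[15:ND,42:NF,47:NA,55:NH,60:NG,66:NE,70:NB,74:NC]

Answer: NA NA NA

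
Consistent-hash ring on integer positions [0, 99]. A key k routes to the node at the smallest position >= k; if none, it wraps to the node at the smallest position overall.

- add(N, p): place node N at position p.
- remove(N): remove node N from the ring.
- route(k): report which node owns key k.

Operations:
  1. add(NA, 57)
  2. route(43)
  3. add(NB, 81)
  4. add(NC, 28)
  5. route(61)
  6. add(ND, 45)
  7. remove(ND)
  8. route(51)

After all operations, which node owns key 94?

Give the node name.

Op 1: add NA@57 -> ring=[57:NA]
Op 2: route key 43: smallest pos >= 43 is 57 -> NA
Op 3: add NB@81 -> ring=[57:NA,81:NB]
Op 4: add NC@28 -> ring=[28:NC,57:NA,81:NB]
Op 5: route key 61: smallest pos >= 61 is 81 -> NB
Op 6: add ND@45 -> ring=[28:NC,45:ND,57:NA,81:NB]
Op 7: remove ND -> ring=[28:NC,57:NA,81:NB]
Op 8: route key 51: smallest pos >= 51 is 57 -> NA
Final route key 94: none >= 94, wrap to smallest pos 28 -> NC

Answer: NC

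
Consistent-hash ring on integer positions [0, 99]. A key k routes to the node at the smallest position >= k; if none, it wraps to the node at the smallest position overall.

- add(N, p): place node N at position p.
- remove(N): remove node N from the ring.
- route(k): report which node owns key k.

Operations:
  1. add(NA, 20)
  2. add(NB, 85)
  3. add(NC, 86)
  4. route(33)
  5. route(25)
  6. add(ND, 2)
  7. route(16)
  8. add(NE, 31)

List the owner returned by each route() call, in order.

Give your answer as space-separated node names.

Answer: NB NB NA

Derivation:
Op 1: add NA@20 -> ring=[20:NA]
Op 2: add NB@85 -> ring=[20:NA,85:NB]
Op 3: add NC@86 -> ring=[20:NA,85:NB,86:NC]
Op 4: route key 33: smallest pos >= 33 is 85 -> NB
Op 5: route key 25: smallest pos >= 25 is 85 -> NB
Op 6: add ND@2 -> ring=[2:ND,20:NA,85:NB,86:NC]
Op 7: route key 16: smallest pos >= 16 is 20 -> NA
Op 8: add NE@31 -> ring=[2:ND,20:NA,31:NE,85:NB,86:NC]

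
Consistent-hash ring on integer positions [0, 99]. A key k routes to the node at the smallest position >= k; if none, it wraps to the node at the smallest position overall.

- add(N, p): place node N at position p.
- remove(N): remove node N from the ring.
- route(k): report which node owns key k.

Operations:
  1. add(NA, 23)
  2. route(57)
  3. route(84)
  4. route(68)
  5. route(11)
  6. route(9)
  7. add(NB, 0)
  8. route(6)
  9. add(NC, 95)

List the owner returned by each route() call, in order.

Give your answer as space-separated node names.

Answer: NA NA NA NA NA NA

Derivation:
Op 1: add NA@23 -> ring=[23:NA]
Op 2: route key 57: none >= 57, wrap to smallest pos 23 -> NA
Op 3: route key 84: none >= 84, wrap to smallest pos 23 -> NA
Op 4: route key 68: none >= 68, wrap to smallest pos 23 -> NA
Op 5: route key 11: smallest pos >= 11 is 23 -> NA
Op 6: route key 9: smallest pos >= 9 is 23 -> NA
Op 7: add NB@0 -> ring=[0:NB,23:NA]
Op 8: route key 6: smallest pos >= 6 is 23 -> NA
Op 9: add NC@95 -> ring=[0:NB,23:NA,95:NC]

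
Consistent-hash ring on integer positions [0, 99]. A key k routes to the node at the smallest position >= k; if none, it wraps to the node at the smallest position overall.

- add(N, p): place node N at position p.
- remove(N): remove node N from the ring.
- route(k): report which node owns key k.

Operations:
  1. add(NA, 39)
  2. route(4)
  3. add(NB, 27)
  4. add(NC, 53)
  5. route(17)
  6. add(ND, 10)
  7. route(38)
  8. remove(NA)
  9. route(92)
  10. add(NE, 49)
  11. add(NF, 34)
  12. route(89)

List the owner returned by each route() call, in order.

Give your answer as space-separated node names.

Op 1: add NA@39 -> ring=[39:NA]
Op 2: route key 4: smallest pos >= 4 is 39 -> NA
Op 3: add NB@27 -> ring=[27:NB,39:NA]
Op 4: add NC@53 -> ring=[27:NB,39:NA,53:NC]
Op 5: route key 17: smallest pos >= 17 is 27 -> NB
Op 6: add ND@10 -> ring=[10:ND,27:NB,39:NA,53:NC]
Op 7: route key 38: smallest pos >= 38 is 39 -> NA
Op 8: remove NA -> ring=[10:ND,27:NB,53:NC]
Op 9: route key 92: none >= 92, wrap to smallest pos 10 -> ND
Op 10: add NE@49 -> ring=[10:ND,27:NB,49:NE,53:NC]
Op 11: add NF@34 -> ring=[10:ND,27:NB,34:NF,49:NE,53:NC]
Op 12: route key 89: none >= 89, wrap to smallest pos 10 -> ND

Answer: NA NB NA ND ND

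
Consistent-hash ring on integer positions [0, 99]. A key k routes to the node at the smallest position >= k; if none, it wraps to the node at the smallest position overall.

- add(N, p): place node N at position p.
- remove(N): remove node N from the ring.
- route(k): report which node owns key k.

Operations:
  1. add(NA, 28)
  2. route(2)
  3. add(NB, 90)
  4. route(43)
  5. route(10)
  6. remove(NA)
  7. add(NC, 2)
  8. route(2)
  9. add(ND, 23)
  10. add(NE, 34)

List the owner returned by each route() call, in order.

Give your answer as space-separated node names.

Op 1: add NA@28 -> ring=[28:NA]
Op 2: route key 2: smallest pos >= 2 is 28 -> NA
Op 3: add NB@90 -> ring=[28:NA,90:NB]
Op 4: route key 43: smallest pos >= 43 is 90 -> NB
Op 5: route key 10: smallest pos >= 10 is 28 -> NA
Op 6: remove NA -> ring=[90:NB]
Op 7: add NC@2 -> ring=[2:NC,90:NB]
Op 8: route key 2: smallest pos >= 2 is 2 -> NC
Op 9: add ND@23 -> ring=[2:NC,23:ND,90:NB]
Op 10: add NE@34 -> ring=[2:NC,23:ND,34:NE,90:NB]

Answer: NA NB NA NC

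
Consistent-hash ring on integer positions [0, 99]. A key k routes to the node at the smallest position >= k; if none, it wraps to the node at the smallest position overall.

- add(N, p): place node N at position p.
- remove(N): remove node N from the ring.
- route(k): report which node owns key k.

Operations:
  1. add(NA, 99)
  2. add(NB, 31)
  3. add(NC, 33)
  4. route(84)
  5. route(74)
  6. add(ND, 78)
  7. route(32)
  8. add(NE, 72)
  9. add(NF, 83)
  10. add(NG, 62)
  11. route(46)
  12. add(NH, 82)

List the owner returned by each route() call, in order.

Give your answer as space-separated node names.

Op 1: add NA@99 -> ring=[99:NA]
Op 2: add NB@31 -> ring=[31:NB,99:NA]
Op 3: add NC@33 -> ring=[31:NB,33:NC,99:NA]
Op 4: route key 84: smallest pos >= 84 is 99 -> NA
Op 5: route key 74: smallest pos >= 74 is 99 -> NA
Op 6: add ND@78 -> ring=[31:NB,33:NC,78:ND,99:NA]
Op 7: route key 32: smallest pos >= 32 is 33 -> NC
Op 8: add NE@72 -> ring=[31:NB,33:NC,72:NE,78:ND,99:NA]
Op 9: add NF@83 -> ring=[31:NB,33:NC,72:NE,78:ND,83:NF,99:NA]
Op 10: add NG@62 -> ring=[31:NB,33:NC,62:NG,72:NE,78:ND,83:NF,99:NA]
Op 11: route key 46: smallest pos >= 46 is 62 -> NG
Op 12: add NH@82 -> ring=[31:NB,33:NC,62:NG,72:NE,78:ND,82:NH,83:NF,99:NA]

Answer: NA NA NC NG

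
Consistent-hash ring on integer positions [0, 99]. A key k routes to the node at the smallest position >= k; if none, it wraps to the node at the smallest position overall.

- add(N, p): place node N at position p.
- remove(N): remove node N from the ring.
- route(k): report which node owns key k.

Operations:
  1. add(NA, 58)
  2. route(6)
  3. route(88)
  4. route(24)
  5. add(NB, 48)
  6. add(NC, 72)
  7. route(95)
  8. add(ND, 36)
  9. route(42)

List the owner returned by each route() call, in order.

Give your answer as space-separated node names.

Answer: NA NA NA NB NB

Derivation:
Op 1: add NA@58 -> ring=[58:NA]
Op 2: route key 6: smallest pos >= 6 is 58 -> NA
Op 3: route key 88: none >= 88, wrap to smallest pos 58 -> NA
Op 4: route key 24: smallest pos >= 24 is 58 -> NA
Op 5: add NB@48 -> ring=[48:NB,58:NA]
Op 6: add NC@72 -> ring=[48:NB,58:NA,72:NC]
Op 7: route key 95: none >= 95, wrap to smallest pos 48 -> NB
Op 8: add ND@36 -> ring=[36:ND,48:NB,58:NA,72:NC]
Op 9: route key 42: smallest pos >= 42 is 48 -> NB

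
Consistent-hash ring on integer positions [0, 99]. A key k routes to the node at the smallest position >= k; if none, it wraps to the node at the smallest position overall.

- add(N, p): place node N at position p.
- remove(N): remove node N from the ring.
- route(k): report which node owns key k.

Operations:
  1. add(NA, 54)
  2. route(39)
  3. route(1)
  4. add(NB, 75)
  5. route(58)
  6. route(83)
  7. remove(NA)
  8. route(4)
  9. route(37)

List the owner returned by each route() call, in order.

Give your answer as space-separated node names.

Answer: NA NA NB NA NB NB

Derivation:
Op 1: add NA@54 -> ring=[54:NA]
Op 2: route key 39: smallest pos >= 39 is 54 -> NA
Op 3: route key 1: smallest pos >= 1 is 54 -> NA
Op 4: add NB@75 -> ring=[54:NA,75:NB]
Op 5: route key 58: smallest pos >= 58 is 75 -> NB
Op 6: route key 83: none >= 83, wrap to smallest pos 54 -> NA
Op 7: remove NA -> ring=[75:NB]
Op 8: route key 4: smallest pos >= 4 is 75 -> NB
Op 9: route key 37: smallest pos >= 37 is 75 -> NB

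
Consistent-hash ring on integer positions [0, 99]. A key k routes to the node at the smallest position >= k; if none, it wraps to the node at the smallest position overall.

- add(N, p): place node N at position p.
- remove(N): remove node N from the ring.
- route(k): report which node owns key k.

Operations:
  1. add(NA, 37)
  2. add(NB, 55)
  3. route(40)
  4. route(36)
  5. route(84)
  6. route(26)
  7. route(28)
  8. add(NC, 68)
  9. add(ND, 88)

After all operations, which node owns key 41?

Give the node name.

Answer: NB

Derivation:
Op 1: add NA@37 -> ring=[37:NA]
Op 2: add NB@55 -> ring=[37:NA,55:NB]
Op 3: route key 40: smallest pos >= 40 is 55 -> NB
Op 4: route key 36: smallest pos >= 36 is 37 -> NA
Op 5: route key 84: none >= 84, wrap to smallest pos 37 -> NA
Op 6: route key 26: smallest pos >= 26 is 37 -> NA
Op 7: route key 28: smallest pos >= 28 is 37 -> NA
Op 8: add NC@68 -> ring=[37:NA,55:NB,68:NC]
Op 9: add ND@88 -> ring=[37:NA,55:NB,68:NC,88:ND]
Final route key 41: smallest pos >= 41 is 55 -> NB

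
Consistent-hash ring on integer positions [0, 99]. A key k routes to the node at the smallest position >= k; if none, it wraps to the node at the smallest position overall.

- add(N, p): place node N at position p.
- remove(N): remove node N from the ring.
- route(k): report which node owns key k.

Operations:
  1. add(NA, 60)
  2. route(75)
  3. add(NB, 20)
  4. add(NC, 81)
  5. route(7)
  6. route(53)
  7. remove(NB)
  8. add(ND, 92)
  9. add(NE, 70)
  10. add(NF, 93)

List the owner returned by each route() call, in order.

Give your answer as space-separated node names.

Op 1: add NA@60 -> ring=[60:NA]
Op 2: route key 75: none >= 75, wrap to smallest pos 60 -> NA
Op 3: add NB@20 -> ring=[20:NB,60:NA]
Op 4: add NC@81 -> ring=[20:NB,60:NA,81:NC]
Op 5: route key 7: smallest pos >= 7 is 20 -> NB
Op 6: route key 53: smallest pos >= 53 is 60 -> NA
Op 7: remove NB -> ring=[60:NA,81:NC]
Op 8: add ND@92 -> ring=[60:NA,81:NC,92:ND]
Op 9: add NE@70 -> ring=[60:NA,70:NE,81:NC,92:ND]
Op 10: add NF@93 -> ring=[60:NA,70:NE,81:NC,92:ND,93:NF]

Answer: NA NB NA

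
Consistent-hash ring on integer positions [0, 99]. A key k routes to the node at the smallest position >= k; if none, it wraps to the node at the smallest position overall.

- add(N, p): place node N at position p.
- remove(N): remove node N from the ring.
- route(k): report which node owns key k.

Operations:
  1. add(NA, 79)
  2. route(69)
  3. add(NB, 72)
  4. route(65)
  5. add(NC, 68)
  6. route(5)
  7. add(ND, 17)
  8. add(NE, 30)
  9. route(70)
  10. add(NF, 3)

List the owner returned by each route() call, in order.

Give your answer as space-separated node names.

Answer: NA NB NC NB

Derivation:
Op 1: add NA@79 -> ring=[79:NA]
Op 2: route key 69: smallest pos >= 69 is 79 -> NA
Op 3: add NB@72 -> ring=[72:NB,79:NA]
Op 4: route key 65: smallest pos >= 65 is 72 -> NB
Op 5: add NC@68 -> ring=[68:NC,72:NB,79:NA]
Op 6: route key 5: smallest pos >= 5 is 68 -> NC
Op 7: add ND@17 -> ring=[17:ND,68:NC,72:NB,79:NA]
Op 8: add NE@30 -> ring=[17:ND,30:NE,68:NC,72:NB,79:NA]
Op 9: route key 70: smallest pos >= 70 is 72 -> NB
Op 10: add NF@3 -> ring=[3:NF,17:ND,30:NE,68:NC,72:NB,79:NA]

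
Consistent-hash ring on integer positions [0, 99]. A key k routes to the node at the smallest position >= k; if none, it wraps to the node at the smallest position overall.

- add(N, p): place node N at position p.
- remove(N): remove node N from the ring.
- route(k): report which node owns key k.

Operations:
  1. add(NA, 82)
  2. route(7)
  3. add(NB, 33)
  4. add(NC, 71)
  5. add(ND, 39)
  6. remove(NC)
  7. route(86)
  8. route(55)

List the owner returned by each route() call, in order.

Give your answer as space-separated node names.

Answer: NA NB NA

Derivation:
Op 1: add NA@82 -> ring=[82:NA]
Op 2: route key 7: smallest pos >= 7 is 82 -> NA
Op 3: add NB@33 -> ring=[33:NB,82:NA]
Op 4: add NC@71 -> ring=[33:NB,71:NC,82:NA]
Op 5: add ND@39 -> ring=[33:NB,39:ND,71:NC,82:NA]
Op 6: remove NC -> ring=[33:NB,39:ND,82:NA]
Op 7: route key 86: none >= 86, wrap to smallest pos 33 -> NB
Op 8: route key 55: smallest pos >= 55 is 82 -> NA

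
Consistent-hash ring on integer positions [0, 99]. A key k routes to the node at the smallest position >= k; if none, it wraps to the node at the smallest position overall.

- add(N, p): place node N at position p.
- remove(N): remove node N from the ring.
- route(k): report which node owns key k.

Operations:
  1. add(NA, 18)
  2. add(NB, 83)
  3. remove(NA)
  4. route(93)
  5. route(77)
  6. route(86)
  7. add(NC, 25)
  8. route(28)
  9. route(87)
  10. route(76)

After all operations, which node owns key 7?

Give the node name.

Answer: NC

Derivation:
Op 1: add NA@18 -> ring=[18:NA]
Op 2: add NB@83 -> ring=[18:NA,83:NB]
Op 3: remove NA -> ring=[83:NB]
Op 4: route key 93: none >= 93, wrap to smallest pos 83 -> NB
Op 5: route key 77: smallest pos >= 77 is 83 -> NB
Op 6: route key 86: none >= 86, wrap to smallest pos 83 -> NB
Op 7: add NC@25 -> ring=[25:NC,83:NB]
Op 8: route key 28: smallest pos >= 28 is 83 -> NB
Op 9: route key 87: none >= 87, wrap to smallest pos 25 -> NC
Op 10: route key 76: smallest pos >= 76 is 83 -> NB
Final route key 7: smallest pos >= 7 is 25 -> NC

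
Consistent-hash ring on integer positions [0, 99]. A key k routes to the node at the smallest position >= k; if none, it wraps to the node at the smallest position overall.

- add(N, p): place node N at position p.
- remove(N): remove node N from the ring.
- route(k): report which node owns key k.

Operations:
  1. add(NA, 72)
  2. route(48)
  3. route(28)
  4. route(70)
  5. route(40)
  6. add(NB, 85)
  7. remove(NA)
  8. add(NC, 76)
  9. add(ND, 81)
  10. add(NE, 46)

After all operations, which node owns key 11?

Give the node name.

Answer: NE

Derivation:
Op 1: add NA@72 -> ring=[72:NA]
Op 2: route key 48: smallest pos >= 48 is 72 -> NA
Op 3: route key 28: smallest pos >= 28 is 72 -> NA
Op 4: route key 70: smallest pos >= 70 is 72 -> NA
Op 5: route key 40: smallest pos >= 40 is 72 -> NA
Op 6: add NB@85 -> ring=[72:NA,85:NB]
Op 7: remove NA -> ring=[85:NB]
Op 8: add NC@76 -> ring=[76:NC,85:NB]
Op 9: add ND@81 -> ring=[76:NC,81:ND,85:NB]
Op 10: add NE@46 -> ring=[46:NE,76:NC,81:ND,85:NB]
Final route key 11: smallest pos >= 11 is 46 -> NE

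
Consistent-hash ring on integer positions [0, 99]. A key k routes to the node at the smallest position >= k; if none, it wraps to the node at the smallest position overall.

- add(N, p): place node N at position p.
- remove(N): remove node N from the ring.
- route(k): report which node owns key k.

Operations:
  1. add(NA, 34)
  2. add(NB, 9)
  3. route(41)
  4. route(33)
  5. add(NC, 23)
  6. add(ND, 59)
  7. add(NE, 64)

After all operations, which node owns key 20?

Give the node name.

Answer: NC

Derivation:
Op 1: add NA@34 -> ring=[34:NA]
Op 2: add NB@9 -> ring=[9:NB,34:NA]
Op 3: route key 41: none >= 41, wrap to smallest pos 9 -> NB
Op 4: route key 33: smallest pos >= 33 is 34 -> NA
Op 5: add NC@23 -> ring=[9:NB,23:NC,34:NA]
Op 6: add ND@59 -> ring=[9:NB,23:NC,34:NA,59:ND]
Op 7: add NE@64 -> ring=[9:NB,23:NC,34:NA,59:ND,64:NE]
Final route key 20: smallest pos >= 20 is 23 -> NC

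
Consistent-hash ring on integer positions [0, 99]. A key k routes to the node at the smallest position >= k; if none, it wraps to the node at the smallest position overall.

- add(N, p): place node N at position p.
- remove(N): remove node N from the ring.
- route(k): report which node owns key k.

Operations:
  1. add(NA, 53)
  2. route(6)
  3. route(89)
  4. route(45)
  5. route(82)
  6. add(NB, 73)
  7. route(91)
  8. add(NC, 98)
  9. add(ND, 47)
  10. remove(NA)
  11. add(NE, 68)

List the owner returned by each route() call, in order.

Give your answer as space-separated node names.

Op 1: add NA@53 -> ring=[53:NA]
Op 2: route key 6: smallest pos >= 6 is 53 -> NA
Op 3: route key 89: none >= 89, wrap to smallest pos 53 -> NA
Op 4: route key 45: smallest pos >= 45 is 53 -> NA
Op 5: route key 82: none >= 82, wrap to smallest pos 53 -> NA
Op 6: add NB@73 -> ring=[53:NA,73:NB]
Op 7: route key 91: none >= 91, wrap to smallest pos 53 -> NA
Op 8: add NC@98 -> ring=[53:NA,73:NB,98:NC]
Op 9: add ND@47 -> ring=[47:ND,53:NA,73:NB,98:NC]
Op 10: remove NA -> ring=[47:ND,73:NB,98:NC]
Op 11: add NE@68 -> ring=[47:ND,68:NE,73:NB,98:NC]

Answer: NA NA NA NA NA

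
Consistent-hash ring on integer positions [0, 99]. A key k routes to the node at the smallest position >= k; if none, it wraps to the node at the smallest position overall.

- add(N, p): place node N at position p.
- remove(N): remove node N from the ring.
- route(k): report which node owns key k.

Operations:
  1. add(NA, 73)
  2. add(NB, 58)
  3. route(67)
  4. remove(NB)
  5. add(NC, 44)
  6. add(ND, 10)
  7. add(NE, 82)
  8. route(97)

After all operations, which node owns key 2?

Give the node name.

Op 1: add NA@73 -> ring=[73:NA]
Op 2: add NB@58 -> ring=[58:NB,73:NA]
Op 3: route key 67: smallest pos >= 67 is 73 -> NA
Op 4: remove NB -> ring=[73:NA]
Op 5: add NC@44 -> ring=[44:NC,73:NA]
Op 6: add ND@10 -> ring=[10:ND,44:NC,73:NA]
Op 7: add NE@82 -> ring=[10:ND,44:NC,73:NA,82:NE]
Op 8: route key 97: none >= 97, wrap to smallest pos 10 -> ND
Final route key 2: smallest pos >= 2 is 10 -> ND

Answer: ND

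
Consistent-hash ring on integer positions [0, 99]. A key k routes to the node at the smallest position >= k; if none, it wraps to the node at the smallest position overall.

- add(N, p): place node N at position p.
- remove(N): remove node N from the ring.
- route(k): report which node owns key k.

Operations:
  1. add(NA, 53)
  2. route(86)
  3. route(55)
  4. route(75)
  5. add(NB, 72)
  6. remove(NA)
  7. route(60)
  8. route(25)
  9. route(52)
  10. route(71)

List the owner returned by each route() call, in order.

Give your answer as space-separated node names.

Op 1: add NA@53 -> ring=[53:NA]
Op 2: route key 86: none >= 86, wrap to smallest pos 53 -> NA
Op 3: route key 55: none >= 55, wrap to smallest pos 53 -> NA
Op 4: route key 75: none >= 75, wrap to smallest pos 53 -> NA
Op 5: add NB@72 -> ring=[53:NA,72:NB]
Op 6: remove NA -> ring=[72:NB]
Op 7: route key 60: smallest pos >= 60 is 72 -> NB
Op 8: route key 25: smallest pos >= 25 is 72 -> NB
Op 9: route key 52: smallest pos >= 52 is 72 -> NB
Op 10: route key 71: smallest pos >= 71 is 72 -> NB

Answer: NA NA NA NB NB NB NB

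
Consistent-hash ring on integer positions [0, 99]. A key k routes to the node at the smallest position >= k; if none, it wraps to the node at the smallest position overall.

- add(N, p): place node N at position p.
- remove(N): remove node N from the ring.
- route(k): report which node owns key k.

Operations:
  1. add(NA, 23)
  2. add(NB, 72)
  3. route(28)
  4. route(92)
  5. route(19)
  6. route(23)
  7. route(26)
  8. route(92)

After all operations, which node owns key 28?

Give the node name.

Op 1: add NA@23 -> ring=[23:NA]
Op 2: add NB@72 -> ring=[23:NA,72:NB]
Op 3: route key 28: smallest pos >= 28 is 72 -> NB
Op 4: route key 92: none >= 92, wrap to smallest pos 23 -> NA
Op 5: route key 19: smallest pos >= 19 is 23 -> NA
Op 6: route key 23: smallest pos >= 23 is 23 -> NA
Op 7: route key 26: smallest pos >= 26 is 72 -> NB
Op 8: route key 92: none >= 92, wrap to smallest pos 23 -> NA
Final route key 28: smallest pos >= 28 is 72 -> NB

Answer: NB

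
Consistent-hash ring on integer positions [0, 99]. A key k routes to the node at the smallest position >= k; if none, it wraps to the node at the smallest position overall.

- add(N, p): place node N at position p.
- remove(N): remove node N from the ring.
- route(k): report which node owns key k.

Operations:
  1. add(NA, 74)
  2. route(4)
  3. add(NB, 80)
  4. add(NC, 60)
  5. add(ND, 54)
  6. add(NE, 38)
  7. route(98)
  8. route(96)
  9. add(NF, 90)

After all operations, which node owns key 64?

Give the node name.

Answer: NA

Derivation:
Op 1: add NA@74 -> ring=[74:NA]
Op 2: route key 4: smallest pos >= 4 is 74 -> NA
Op 3: add NB@80 -> ring=[74:NA,80:NB]
Op 4: add NC@60 -> ring=[60:NC,74:NA,80:NB]
Op 5: add ND@54 -> ring=[54:ND,60:NC,74:NA,80:NB]
Op 6: add NE@38 -> ring=[38:NE,54:ND,60:NC,74:NA,80:NB]
Op 7: route key 98: none >= 98, wrap to smallest pos 38 -> NE
Op 8: route key 96: none >= 96, wrap to smallest pos 38 -> NE
Op 9: add NF@90 -> ring=[38:NE,54:ND,60:NC,74:NA,80:NB,90:NF]
Final route key 64: smallest pos >= 64 is 74 -> NA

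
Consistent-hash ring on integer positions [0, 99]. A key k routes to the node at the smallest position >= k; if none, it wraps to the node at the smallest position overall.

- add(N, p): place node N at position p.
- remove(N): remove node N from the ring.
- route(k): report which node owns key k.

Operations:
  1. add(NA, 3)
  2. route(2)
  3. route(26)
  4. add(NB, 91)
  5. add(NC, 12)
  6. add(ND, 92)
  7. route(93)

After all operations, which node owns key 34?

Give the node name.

Op 1: add NA@3 -> ring=[3:NA]
Op 2: route key 2: smallest pos >= 2 is 3 -> NA
Op 3: route key 26: none >= 26, wrap to smallest pos 3 -> NA
Op 4: add NB@91 -> ring=[3:NA,91:NB]
Op 5: add NC@12 -> ring=[3:NA,12:NC,91:NB]
Op 6: add ND@92 -> ring=[3:NA,12:NC,91:NB,92:ND]
Op 7: route key 93: none >= 93, wrap to smallest pos 3 -> NA
Final route key 34: smallest pos >= 34 is 91 -> NB

Answer: NB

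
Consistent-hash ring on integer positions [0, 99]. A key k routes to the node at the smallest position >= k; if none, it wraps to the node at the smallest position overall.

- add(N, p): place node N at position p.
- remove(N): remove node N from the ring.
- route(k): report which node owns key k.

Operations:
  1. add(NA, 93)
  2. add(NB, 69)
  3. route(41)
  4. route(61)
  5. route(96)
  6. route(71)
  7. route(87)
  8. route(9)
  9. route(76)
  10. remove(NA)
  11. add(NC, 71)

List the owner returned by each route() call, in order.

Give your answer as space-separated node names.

Answer: NB NB NB NA NA NB NA

Derivation:
Op 1: add NA@93 -> ring=[93:NA]
Op 2: add NB@69 -> ring=[69:NB,93:NA]
Op 3: route key 41: smallest pos >= 41 is 69 -> NB
Op 4: route key 61: smallest pos >= 61 is 69 -> NB
Op 5: route key 96: none >= 96, wrap to smallest pos 69 -> NB
Op 6: route key 71: smallest pos >= 71 is 93 -> NA
Op 7: route key 87: smallest pos >= 87 is 93 -> NA
Op 8: route key 9: smallest pos >= 9 is 69 -> NB
Op 9: route key 76: smallest pos >= 76 is 93 -> NA
Op 10: remove NA -> ring=[69:NB]
Op 11: add NC@71 -> ring=[69:NB,71:NC]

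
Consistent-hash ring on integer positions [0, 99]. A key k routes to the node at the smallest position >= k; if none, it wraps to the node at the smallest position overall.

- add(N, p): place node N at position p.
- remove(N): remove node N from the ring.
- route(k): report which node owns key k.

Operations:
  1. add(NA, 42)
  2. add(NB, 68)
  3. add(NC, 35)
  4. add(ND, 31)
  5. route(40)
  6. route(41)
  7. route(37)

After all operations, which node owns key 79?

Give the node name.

Answer: ND

Derivation:
Op 1: add NA@42 -> ring=[42:NA]
Op 2: add NB@68 -> ring=[42:NA,68:NB]
Op 3: add NC@35 -> ring=[35:NC,42:NA,68:NB]
Op 4: add ND@31 -> ring=[31:ND,35:NC,42:NA,68:NB]
Op 5: route key 40: smallest pos >= 40 is 42 -> NA
Op 6: route key 41: smallest pos >= 41 is 42 -> NA
Op 7: route key 37: smallest pos >= 37 is 42 -> NA
Final route key 79: none >= 79, wrap to smallest pos 31 -> ND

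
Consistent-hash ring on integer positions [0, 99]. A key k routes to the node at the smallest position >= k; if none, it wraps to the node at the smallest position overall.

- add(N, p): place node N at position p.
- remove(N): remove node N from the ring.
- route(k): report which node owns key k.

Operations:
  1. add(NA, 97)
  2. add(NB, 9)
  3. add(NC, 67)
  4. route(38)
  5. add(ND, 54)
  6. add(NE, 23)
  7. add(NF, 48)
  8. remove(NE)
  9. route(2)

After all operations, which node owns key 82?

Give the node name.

Answer: NA

Derivation:
Op 1: add NA@97 -> ring=[97:NA]
Op 2: add NB@9 -> ring=[9:NB,97:NA]
Op 3: add NC@67 -> ring=[9:NB,67:NC,97:NA]
Op 4: route key 38: smallest pos >= 38 is 67 -> NC
Op 5: add ND@54 -> ring=[9:NB,54:ND,67:NC,97:NA]
Op 6: add NE@23 -> ring=[9:NB,23:NE,54:ND,67:NC,97:NA]
Op 7: add NF@48 -> ring=[9:NB,23:NE,48:NF,54:ND,67:NC,97:NA]
Op 8: remove NE -> ring=[9:NB,48:NF,54:ND,67:NC,97:NA]
Op 9: route key 2: smallest pos >= 2 is 9 -> NB
Final route key 82: smallest pos >= 82 is 97 -> NA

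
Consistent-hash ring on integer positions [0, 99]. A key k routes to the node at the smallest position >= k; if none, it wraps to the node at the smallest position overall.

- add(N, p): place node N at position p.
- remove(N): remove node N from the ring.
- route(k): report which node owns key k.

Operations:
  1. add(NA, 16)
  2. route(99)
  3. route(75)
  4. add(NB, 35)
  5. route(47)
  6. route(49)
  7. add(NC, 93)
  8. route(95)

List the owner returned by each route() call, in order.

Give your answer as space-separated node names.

Answer: NA NA NA NA NA

Derivation:
Op 1: add NA@16 -> ring=[16:NA]
Op 2: route key 99: none >= 99, wrap to smallest pos 16 -> NA
Op 3: route key 75: none >= 75, wrap to smallest pos 16 -> NA
Op 4: add NB@35 -> ring=[16:NA,35:NB]
Op 5: route key 47: none >= 47, wrap to smallest pos 16 -> NA
Op 6: route key 49: none >= 49, wrap to smallest pos 16 -> NA
Op 7: add NC@93 -> ring=[16:NA,35:NB,93:NC]
Op 8: route key 95: none >= 95, wrap to smallest pos 16 -> NA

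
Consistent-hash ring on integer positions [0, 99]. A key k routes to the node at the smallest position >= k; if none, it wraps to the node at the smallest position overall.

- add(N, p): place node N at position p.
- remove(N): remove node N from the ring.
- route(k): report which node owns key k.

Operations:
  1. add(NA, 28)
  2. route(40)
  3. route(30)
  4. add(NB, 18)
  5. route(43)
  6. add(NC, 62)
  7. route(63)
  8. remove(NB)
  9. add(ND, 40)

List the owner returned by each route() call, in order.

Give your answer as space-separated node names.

Answer: NA NA NB NB

Derivation:
Op 1: add NA@28 -> ring=[28:NA]
Op 2: route key 40: none >= 40, wrap to smallest pos 28 -> NA
Op 3: route key 30: none >= 30, wrap to smallest pos 28 -> NA
Op 4: add NB@18 -> ring=[18:NB,28:NA]
Op 5: route key 43: none >= 43, wrap to smallest pos 18 -> NB
Op 6: add NC@62 -> ring=[18:NB,28:NA,62:NC]
Op 7: route key 63: none >= 63, wrap to smallest pos 18 -> NB
Op 8: remove NB -> ring=[28:NA,62:NC]
Op 9: add ND@40 -> ring=[28:NA,40:ND,62:NC]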